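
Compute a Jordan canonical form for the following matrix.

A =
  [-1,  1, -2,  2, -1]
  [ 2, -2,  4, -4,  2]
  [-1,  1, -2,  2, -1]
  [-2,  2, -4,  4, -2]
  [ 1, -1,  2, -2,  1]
J_2(0) ⊕ J_1(0) ⊕ J_1(0) ⊕ J_1(0)

The characteristic polynomial is
  det(x·I − A) = x^5

Eigenvalues and multiplicities (the geometric multiplicity of λ is n − rank(A − λI), which equals the number of Jordan blocks for λ):
  λ = 0: algebraic multiplicity = 5, geometric multiplicity = 4

Determining the block sizes for each eigenvalue:
  λ = 0: 4 blocks summing to 5 forces exactly one block of size 2 and the rest size 1 → block sizes [2, 1, 1, 1]

Assembling the blocks gives a Jordan form
J =
  [0, 1, 0, 0, 0]
  [0, 0, 0, 0, 0]
  [0, 0, 0, 0, 0]
  [0, 0, 0, 0, 0]
  [0, 0, 0, 0, 0]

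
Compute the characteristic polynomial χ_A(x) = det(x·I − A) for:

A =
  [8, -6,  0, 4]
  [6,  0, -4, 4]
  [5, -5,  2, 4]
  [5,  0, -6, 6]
x^4 - 16*x^3 + 96*x^2 - 256*x + 256

Expanding det(x·I − A) (e.g. by cofactor expansion or by noting that A is similar to its Jordan form J, which has the same characteristic polynomial as A) gives
  χ_A(x) = x^4 - 16*x^3 + 96*x^2 - 256*x + 256
which factors as (x - 4)^4. The eigenvalues (with algebraic multiplicities) are λ = 4 with multiplicity 4.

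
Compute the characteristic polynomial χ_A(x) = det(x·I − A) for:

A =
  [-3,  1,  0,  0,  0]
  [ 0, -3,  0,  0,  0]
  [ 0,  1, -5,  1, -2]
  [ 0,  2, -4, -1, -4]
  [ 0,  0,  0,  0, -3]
x^5 + 15*x^4 + 90*x^3 + 270*x^2 + 405*x + 243

Expanding det(x·I − A) (e.g. by cofactor expansion or by noting that A is similar to its Jordan form J, which has the same characteristic polynomial as A) gives
  χ_A(x) = x^5 + 15*x^4 + 90*x^3 + 270*x^2 + 405*x + 243
which factors as (x + 3)^5. The eigenvalues (with algebraic multiplicities) are λ = -3 with multiplicity 5.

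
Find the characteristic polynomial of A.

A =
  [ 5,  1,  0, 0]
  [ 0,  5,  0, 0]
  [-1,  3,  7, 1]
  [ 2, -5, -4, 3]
x^4 - 20*x^3 + 150*x^2 - 500*x + 625

Expanding det(x·I − A) (e.g. by cofactor expansion or by noting that A is similar to its Jordan form J, which has the same characteristic polynomial as A) gives
  χ_A(x) = x^4 - 20*x^3 + 150*x^2 - 500*x + 625
which factors as (x - 5)^4. The eigenvalues (with algebraic multiplicities) are λ = 5 with multiplicity 4.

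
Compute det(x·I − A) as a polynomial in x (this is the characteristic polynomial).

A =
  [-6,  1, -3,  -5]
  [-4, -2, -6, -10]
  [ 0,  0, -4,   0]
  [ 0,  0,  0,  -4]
x^4 + 16*x^3 + 96*x^2 + 256*x + 256

Expanding det(x·I − A) (e.g. by cofactor expansion or by noting that A is similar to its Jordan form J, which has the same characteristic polynomial as A) gives
  χ_A(x) = x^4 + 16*x^3 + 96*x^2 + 256*x + 256
which factors as (x + 4)^4. The eigenvalues (with algebraic multiplicities) are λ = -4 with multiplicity 4.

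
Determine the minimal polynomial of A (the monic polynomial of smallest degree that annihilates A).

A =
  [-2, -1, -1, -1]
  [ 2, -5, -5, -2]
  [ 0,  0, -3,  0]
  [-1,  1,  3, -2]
x^3 + 9*x^2 + 27*x + 27

The characteristic polynomial is χ_A(x) = (x + 3)^4, so the eigenvalues are known. The minimal polynomial is
  m_A(x) = Π_λ (x − λ)^{k_λ}
where k_λ is the size of the *largest* Jordan block for λ (equivalently, the smallest k with (A − λI)^k v = 0 for every generalised eigenvector v of λ).

  λ = -3: largest Jordan block has size 3, contributing (x + 3)^3

So m_A(x) = (x + 3)^3 = x^3 + 9*x^2 + 27*x + 27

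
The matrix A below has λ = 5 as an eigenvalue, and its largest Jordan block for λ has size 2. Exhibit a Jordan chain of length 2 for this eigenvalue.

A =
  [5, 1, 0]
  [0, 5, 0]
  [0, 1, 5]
A Jordan chain for λ = 5 of length 2:
v_1 = (1, 0, 1)ᵀ
v_2 = (0, 1, 0)ᵀ

Let N = A − (5)·I. We want v_2 with N^2 v_2 = 0 but N^1 v_2 ≠ 0; then v_{j-1} := N · v_j for j = 2, …, 2.

Pick v_2 = (0, 1, 0)ᵀ.
Then v_1 = N · v_2 = (1, 0, 1)ᵀ.

Sanity check: (A − (5)·I) v_1 = (0, 0, 0)ᵀ = 0. ✓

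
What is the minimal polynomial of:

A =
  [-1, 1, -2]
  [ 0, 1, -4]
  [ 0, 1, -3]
x^2 + 2*x + 1

The characteristic polynomial is χ_A(x) = (x + 1)^3, so the eigenvalues are known. The minimal polynomial is
  m_A(x) = Π_λ (x − λ)^{k_λ}
where k_λ is the size of the *largest* Jordan block for λ (equivalently, the smallest k with (A − λI)^k v = 0 for every generalised eigenvector v of λ).

  λ = -1: largest Jordan block has size 2, contributing (x + 1)^2

So m_A(x) = (x + 1)^2 = x^2 + 2*x + 1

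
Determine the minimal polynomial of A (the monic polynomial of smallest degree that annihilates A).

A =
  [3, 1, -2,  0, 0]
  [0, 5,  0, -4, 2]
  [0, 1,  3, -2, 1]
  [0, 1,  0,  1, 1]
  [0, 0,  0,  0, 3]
x^2 - 6*x + 9

The characteristic polynomial is χ_A(x) = (x - 3)^5, so the eigenvalues are known. The minimal polynomial is
  m_A(x) = Π_λ (x − λ)^{k_λ}
where k_λ is the size of the *largest* Jordan block for λ (equivalently, the smallest k with (A − λI)^k v = 0 for every generalised eigenvector v of λ).

  λ = 3: largest Jordan block has size 2, contributing (x − 3)^2

So m_A(x) = (x - 3)^2 = x^2 - 6*x + 9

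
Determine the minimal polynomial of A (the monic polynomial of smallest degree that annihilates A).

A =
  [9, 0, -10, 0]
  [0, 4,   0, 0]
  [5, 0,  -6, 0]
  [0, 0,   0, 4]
x^2 - 3*x - 4

The characteristic polynomial is χ_A(x) = (x - 4)^3*(x + 1), so the eigenvalues are known. The minimal polynomial is
  m_A(x) = Π_λ (x − λ)^{k_λ}
where k_λ is the size of the *largest* Jordan block for λ (equivalently, the smallest k with (A − λI)^k v = 0 for every generalised eigenvector v of λ).

  λ = -1: largest Jordan block has size 1, contributing (x + 1)
  λ = 4: largest Jordan block has size 1, contributing (x − 4)

So m_A(x) = (x - 4)*(x + 1) = x^2 - 3*x - 4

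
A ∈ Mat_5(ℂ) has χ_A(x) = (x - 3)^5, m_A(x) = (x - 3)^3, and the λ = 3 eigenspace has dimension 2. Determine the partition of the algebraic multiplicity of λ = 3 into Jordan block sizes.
Block sizes for λ = 3: [3, 2]

Step 1 — from the characteristic polynomial, algebraic multiplicity of λ = 3 is 5. From dim ker(A − (3)·I) = 2, there are exactly 2 Jordan blocks for λ = 3.
Step 2 — from the minimal polynomial, the factor (x − 3)^3 tells us the largest block for λ = 3 has size 3.
Step 3 — with total size 5, 2 blocks, and largest block 3, the block sizes (in nonincreasing order) are [3, 2].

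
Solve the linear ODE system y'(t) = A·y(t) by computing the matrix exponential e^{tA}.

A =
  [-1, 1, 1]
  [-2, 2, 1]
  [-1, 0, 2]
e^{tA} =
  [t^2*exp(t)/2 - 2*t*exp(t) + exp(t), -t^2*exp(t)/2 + t*exp(t), t*exp(t)]
  [t^2*exp(t)/2 - 2*t*exp(t), -t^2*exp(t)/2 + t*exp(t) + exp(t), t*exp(t)]
  [t^2*exp(t)/2 - t*exp(t), -t^2*exp(t)/2, t*exp(t) + exp(t)]

Strategy: write A = P · J · P⁻¹ where J is a Jordan canonical form, so e^{tA} = P · e^{tJ} · P⁻¹, and e^{tJ} can be computed block-by-block.

A has Jordan form
J =
  [1, 1, 0]
  [0, 1, 1]
  [0, 0, 1]
(up to reordering of blocks).

Per-block formulas:
  For a 3×3 Jordan block J_3(1): exp(t · J_3(1)) = e^(1t)·(I + t·N + (t^2/2)·N^2), where N is the 3×3 nilpotent shift.

After assembling e^{tJ} and conjugating by P, we get:

e^{tA} =
  [t^2*exp(t)/2 - 2*t*exp(t) + exp(t), -t^2*exp(t)/2 + t*exp(t), t*exp(t)]
  [t^2*exp(t)/2 - 2*t*exp(t), -t^2*exp(t)/2 + t*exp(t) + exp(t), t*exp(t)]
  [t^2*exp(t)/2 - t*exp(t), -t^2*exp(t)/2, t*exp(t) + exp(t)]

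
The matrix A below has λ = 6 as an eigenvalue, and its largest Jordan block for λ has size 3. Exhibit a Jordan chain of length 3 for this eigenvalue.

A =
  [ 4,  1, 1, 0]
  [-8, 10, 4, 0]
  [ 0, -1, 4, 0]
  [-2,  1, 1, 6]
A Jordan chain for λ = 6 of length 3:
v_1 = (-4, -16, 8, -4)ᵀ
v_2 = (-2, -8, 0, -2)ᵀ
v_3 = (1, 0, 0, 0)ᵀ

Let N = A − (6)·I. We want v_3 with N^3 v_3 = 0 but N^2 v_3 ≠ 0; then v_{j-1} := N · v_j for j = 3, …, 2.

Pick v_3 = (1, 0, 0, 0)ᵀ.
Then v_2 = N · v_3 = (-2, -8, 0, -2)ᵀ.
Then v_1 = N · v_2 = (-4, -16, 8, -4)ᵀ.

Sanity check: (A − (6)·I) v_1 = (0, 0, 0, 0)ᵀ = 0. ✓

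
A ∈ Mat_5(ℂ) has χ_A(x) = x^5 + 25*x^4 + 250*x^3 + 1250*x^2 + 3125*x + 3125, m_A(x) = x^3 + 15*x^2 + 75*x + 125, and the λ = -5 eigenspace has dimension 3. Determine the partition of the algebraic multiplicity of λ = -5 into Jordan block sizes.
Block sizes for λ = -5: [3, 1, 1]

Step 1 — from the characteristic polynomial, algebraic multiplicity of λ = -5 is 5. From dim ker(A − (-5)·I) = 3, there are exactly 3 Jordan blocks for λ = -5.
Step 2 — from the minimal polynomial, the factor (x + 5)^3 tells us the largest block for λ = -5 has size 3.
Step 3 — with total size 5, 3 blocks, and largest block 3, the block sizes (in nonincreasing order) are [3, 1, 1].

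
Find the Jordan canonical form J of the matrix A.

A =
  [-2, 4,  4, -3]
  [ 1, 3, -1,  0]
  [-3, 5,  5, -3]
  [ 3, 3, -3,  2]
J_3(2) ⊕ J_1(2)

The characteristic polynomial is
  det(x·I − A) = x^4 - 8*x^3 + 24*x^2 - 32*x + 16 = (x - 2)^4

Eigenvalues and multiplicities (the geometric multiplicity of λ is n − rank(A − λI), which equals the number of Jordan blocks for λ):
  λ = 2: algebraic multiplicity = 4, geometric multiplicity = 2

Determining the block sizes for each eigenvalue:
  λ = 2: with am = 4 and gm = 2, the partition is not yet determined (e.g. several partitions of 4 into 2 parts exist). Let N = A − (2)·I. Computing rank(N^1) = 2, rank(N^2) = 1, rank(N^3) = 0; the number of blocks of size ≥ j is rank(N^{j−1}) − rank(N^j), giving [2, 1, 1]. So we have 1 block(s) of size 3, 1 block(s) of size 1 → block sizes [3, 1]

Assembling the blocks gives a Jordan form
J =
  [2, 1, 0, 0]
  [0, 2, 1, 0]
  [0, 0, 2, 0]
  [0, 0, 0, 2]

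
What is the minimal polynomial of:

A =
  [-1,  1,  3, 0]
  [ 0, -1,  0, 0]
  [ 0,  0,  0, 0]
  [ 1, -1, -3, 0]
x^3 + 2*x^2 + x

The characteristic polynomial is χ_A(x) = x^2*(x + 1)^2, so the eigenvalues are known. The minimal polynomial is
  m_A(x) = Π_λ (x − λ)^{k_λ}
where k_λ is the size of the *largest* Jordan block for λ (equivalently, the smallest k with (A − λI)^k v = 0 for every generalised eigenvector v of λ).

  λ = -1: largest Jordan block has size 2, contributing (x + 1)^2
  λ = 0: largest Jordan block has size 1, contributing (x − 0)

So m_A(x) = x*(x + 1)^2 = x^3 + 2*x^2 + x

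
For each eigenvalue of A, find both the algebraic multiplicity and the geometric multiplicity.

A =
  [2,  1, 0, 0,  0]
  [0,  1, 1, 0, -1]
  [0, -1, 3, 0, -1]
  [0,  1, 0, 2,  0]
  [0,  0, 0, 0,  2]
λ = 2: alg = 5, geom = 3

Step 1 — factor the characteristic polynomial to read off the algebraic multiplicities:
  χ_A(x) = (x - 2)^5

Step 2 — compute geometric multiplicities via the rank-nullity identity g(λ) = n − rank(A − λI):
  rank(A − (2)·I) = 2, so dim ker(A − (2)·I) = n − 2 = 3

Summary:
  λ = 2: algebraic multiplicity = 5, geometric multiplicity = 3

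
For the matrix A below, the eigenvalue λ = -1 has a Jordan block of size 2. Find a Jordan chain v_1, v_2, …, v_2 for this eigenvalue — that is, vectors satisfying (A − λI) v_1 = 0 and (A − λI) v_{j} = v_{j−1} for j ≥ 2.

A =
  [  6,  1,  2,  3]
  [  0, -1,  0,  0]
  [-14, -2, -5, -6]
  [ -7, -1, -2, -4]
A Jordan chain for λ = -1 of length 2:
v_1 = (7, 0, -14, -7)ᵀ
v_2 = (1, 0, 0, 0)ᵀ

Let N = A − (-1)·I. We want v_2 with N^2 v_2 = 0 but N^1 v_2 ≠ 0; then v_{j-1} := N · v_j for j = 2, …, 2.

Pick v_2 = (1, 0, 0, 0)ᵀ.
Then v_1 = N · v_2 = (7, 0, -14, -7)ᵀ.

Sanity check: (A − (-1)·I) v_1 = (0, 0, 0, 0)ᵀ = 0. ✓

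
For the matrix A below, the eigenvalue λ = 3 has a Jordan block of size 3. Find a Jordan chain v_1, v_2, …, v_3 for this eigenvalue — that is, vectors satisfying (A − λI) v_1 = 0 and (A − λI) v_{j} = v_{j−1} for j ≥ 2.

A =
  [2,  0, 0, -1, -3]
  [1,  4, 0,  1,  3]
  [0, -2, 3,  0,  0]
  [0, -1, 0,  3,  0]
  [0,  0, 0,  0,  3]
A Jordan chain for λ = 3 of length 3:
v_1 = (1, 0, -2, -1, 0)ᵀ
v_2 = (-1, 1, 0, 0, 0)ᵀ
v_3 = (1, 0, 0, 0, 0)ᵀ

Let N = A − (3)·I. We want v_3 with N^3 v_3 = 0 but N^2 v_3 ≠ 0; then v_{j-1} := N · v_j for j = 3, …, 2.

Pick v_3 = (1, 0, 0, 0, 0)ᵀ.
Then v_2 = N · v_3 = (-1, 1, 0, 0, 0)ᵀ.
Then v_1 = N · v_2 = (1, 0, -2, -1, 0)ᵀ.

Sanity check: (A − (3)·I) v_1 = (0, 0, 0, 0, 0)ᵀ = 0. ✓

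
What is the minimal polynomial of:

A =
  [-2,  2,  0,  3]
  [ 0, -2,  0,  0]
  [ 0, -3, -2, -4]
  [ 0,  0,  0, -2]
x^2 + 4*x + 4

The characteristic polynomial is χ_A(x) = (x + 2)^4, so the eigenvalues are known. The minimal polynomial is
  m_A(x) = Π_λ (x − λ)^{k_λ}
where k_λ is the size of the *largest* Jordan block for λ (equivalently, the smallest k with (A − λI)^k v = 0 for every generalised eigenvector v of λ).

  λ = -2: largest Jordan block has size 2, contributing (x + 2)^2

So m_A(x) = (x + 2)^2 = x^2 + 4*x + 4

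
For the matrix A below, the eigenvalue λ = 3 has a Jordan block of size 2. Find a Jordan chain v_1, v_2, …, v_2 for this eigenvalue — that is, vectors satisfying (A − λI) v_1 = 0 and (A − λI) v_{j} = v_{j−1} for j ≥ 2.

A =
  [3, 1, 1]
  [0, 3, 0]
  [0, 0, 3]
A Jordan chain for λ = 3 of length 2:
v_1 = (1, 0, 0)ᵀ
v_2 = (0, 1, 0)ᵀ

Let N = A − (3)·I. We want v_2 with N^2 v_2 = 0 but N^1 v_2 ≠ 0; then v_{j-1} := N · v_j for j = 2, …, 2.

Pick v_2 = (0, 1, 0)ᵀ.
Then v_1 = N · v_2 = (1, 0, 0)ᵀ.

Sanity check: (A − (3)·I) v_1 = (0, 0, 0)ᵀ = 0. ✓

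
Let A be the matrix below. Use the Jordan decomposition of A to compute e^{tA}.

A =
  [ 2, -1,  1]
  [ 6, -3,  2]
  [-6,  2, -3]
e^{tA} =
  [4*exp(-t) - 3*exp(-2*t), -exp(-t) + exp(-2*t), exp(-t) - exp(-2*t)]
  [6*exp(-t) - 6*exp(-2*t), -exp(-t) + 2*exp(-2*t), 2*exp(-t) - 2*exp(-2*t)]
  [-6*exp(-t) + 6*exp(-2*t), 2*exp(-t) - 2*exp(-2*t), -exp(-t) + 2*exp(-2*t)]

Strategy: write A = P · J · P⁻¹ where J is a Jordan canonical form, so e^{tA} = P · e^{tJ} · P⁻¹, and e^{tJ} can be computed block-by-block.

A has Jordan form
J =
  [-2,  0,  0]
  [ 0, -1,  0]
  [ 0,  0, -1]
(up to reordering of blocks).

Per-block formulas:
  For a 1×1 block at λ = -1: exp(t · [-1]) = [e^(-1t)].
  For a 1×1 block at λ = -2: exp(t · [-2]) = [e^(-2t)].

After assembling e^{tJ} and conjugating by P, we get:

e^{tA} =
  [4*exp(-t) - 3*exp(-2*t), -exp(-t) + exp(-2*t), exp(-t) - exp(-2*t)]
  [6*exp(-t) - 6*exp(-2*t), -exp(-t) + 2*exp(-2*t), 2*exp(-t) - 2*exp(-2*t)]
  [-6*exp(-t) + 6*exp(-2*t), 2*exp(-t) - 2*exp(-2*t), -exp(-t) + 2*exp(-2*t)]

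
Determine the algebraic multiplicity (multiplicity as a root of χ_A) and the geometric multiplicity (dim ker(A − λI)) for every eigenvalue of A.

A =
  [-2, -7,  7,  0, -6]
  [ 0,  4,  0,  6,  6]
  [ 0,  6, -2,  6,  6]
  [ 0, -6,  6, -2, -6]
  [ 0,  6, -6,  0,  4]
λ = -2: alg = 3, geom = 2; λ = 4: alg = 2, geom = 2

Step 1 — factor the characteristic polynomial to read off the algebraic multiplicities:
  χ_A(x) = (x - 4)^2*(x + 2)^3

Step 2 — compute geometric multiplicities via the rank-nullity identity g(λ) = n − rank(A − λI):
  rank(A − (-2)·I) = 3, so dim ker(A − (-2)·I) = n − 3 = 2
  rank(A − (4)·I) = 3, so dim ker(A − (4)·I) = n − 3 = 2

Summary:
  λ = -2: algebraic multiplicity = 3, geometric multiplicity = 2
  λ = 4: algebraic multiplicity = 2, geometric multiplicity = 2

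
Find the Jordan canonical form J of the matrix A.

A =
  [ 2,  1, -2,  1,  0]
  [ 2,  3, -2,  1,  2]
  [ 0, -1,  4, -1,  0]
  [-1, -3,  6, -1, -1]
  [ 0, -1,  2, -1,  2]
J_3(2) ⊕ J_1(2) ⊕ J_1(2)

The characteristic polynomial is
  det(x·I − A) = x^5 - 10*x^4 + 40*x^3 - 80*x^2 + 80*x - 32 = (x - 2)^5

Eigenvalues and multiplicities (the geometric multiplicity of λ is n − rank(A − λI), which equals the number of Jordan blocks for λ):
  λ = 2: algebraic multiplicity = 5, geometric multiplicity = 3

Determining the block sizes for each eigenvalue:
  λ = 2: with am = 5 and gm = 3, the partition is not yet determined (e.g. several partitions of 5 into 3 parts exist). Let N = A − (2)·I. Computing rank(N^1) = 2, rank(N^2) = 1, rank(N^3) = 0; the number of blocks of size ≥ j is rank(N^{j−1}) − rank(N^j), giving [3, 1, 1]. So we have 1 block(s) of size 3, 2 block(s) of size 1 → block sizes [3, 1, 1]

Assembling the blocks gives a Jordan form
J =
  [2, 1, 0, 0, 0]
  [0, 2, 1, 0, 0]
  [0, 0, 2, 0, 0]
  [0, 0, 0, 2, 0]
  [0, 0, 0, 0, 2]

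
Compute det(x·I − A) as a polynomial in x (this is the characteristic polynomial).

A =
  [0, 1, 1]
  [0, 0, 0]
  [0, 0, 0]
x^3

Expanding det(x·I − A) (e.g. by cofactor expansion or by noting that A is similar to its Jordan form J, which has the same characteristic polynomial as A) gives
  χ_A(x) = x^3
which factors as x^3. The eigenvalues (with algebraic multiplicities) are λ = 0 with multiplicity 3.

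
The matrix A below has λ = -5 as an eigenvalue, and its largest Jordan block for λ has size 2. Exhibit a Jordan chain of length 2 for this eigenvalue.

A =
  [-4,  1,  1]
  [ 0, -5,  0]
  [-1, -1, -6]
A Jordan chain for λ = -5 of length 2:
v_1 = (1, 0, -1)ᵀ
v_2 = (1, 0, 0)ᵀ

Let N = A − (-5)·I. We want v_2 with N^2 v_2 = 0 but N^1 v_2 ≠ 0; then v_{j-1} := N · v_j for j = 2, …, 2.

Pick v_2 = (1, 0, 0)ᵀ.
Then v_1 = N · v_2 = (1, 0, -1)ᵀ.

Sanity check: (A − (-5)·I) v_1 = (0, 0, 0)ᵀ = 0. ✓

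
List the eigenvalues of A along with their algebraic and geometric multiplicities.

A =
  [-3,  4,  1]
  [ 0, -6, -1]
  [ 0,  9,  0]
λ = -3: alg = 3, geom = 1

Step 1 — factor the characteristic polynomial to read off the algebraic multiplicities:
  χ_A(x) = (x + 3)^3

Step 2 — compute geometric multiplicities via the rank-nullity identity g(λ) = n − rank(A − λI):
  rank(A − (-3)·I) = 2, so dim ker(A − (-3)·I) = n − 2 = 1

Summary:
  λ = -3: algebraic multiplicity = 3, geometric multiplicity = 1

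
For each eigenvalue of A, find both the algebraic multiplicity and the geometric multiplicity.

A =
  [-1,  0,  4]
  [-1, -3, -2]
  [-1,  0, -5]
λ = -3: alg = 3, geom = 2

Step 1 — factor the characteristic polynomial to read off the algebraic multiplicities:
  χ_A(x) = (x + 3)^3

Step 2 — compute geometric multiplicities via the rank-nullity identity g(λ) = n − rank(A − λI):
  rank(A − (-3)·I) = 1, so dim ker(A − (-3)·I) = n − 1 = 2

Summary:
  λ = -3: algebraic multiplicity = 3, geometric multiplicity = 2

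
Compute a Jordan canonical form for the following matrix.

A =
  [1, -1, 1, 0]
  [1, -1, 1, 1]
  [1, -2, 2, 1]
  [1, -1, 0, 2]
J_2(1) ⊕ J_2(1)

The characteristic polynomial is
  det(x·I − A) = x^4 - 4*x^3 + 6*x^2 - 4*x + 1 = (x - 1)^4

Eigenvalues and multiplicities (the geometric multiplicity of λ is n − rank(A − λI), which equals the number of Jordan blocks for λ):
  λ = 1: algebraic multiplicity = 4, geometric multiplicity = 2

Determining the block sizes for each eigenvalue:
  λ = 1: with am = 4 and gm = 2, the partition is not yet determined (e.g. several partitions of 4 into 2 parts exist). Let N = A − (1)·I. Computing rank(N^1) = 2, rank(N^2) = 0; the number of blocks of size ≥ j is rank(N^{j−1}) − rank(N^j), giving [2, 2]. So we have 2 block(s) of size 2 → block sizes [2, 2]

Assembling the blocks gives a Jordan form
J =
  [1, 1, 0, 0]
  [0, 1, 0, 0]
  [0, 0, 1, 1]
  [0, 0, 0, 1]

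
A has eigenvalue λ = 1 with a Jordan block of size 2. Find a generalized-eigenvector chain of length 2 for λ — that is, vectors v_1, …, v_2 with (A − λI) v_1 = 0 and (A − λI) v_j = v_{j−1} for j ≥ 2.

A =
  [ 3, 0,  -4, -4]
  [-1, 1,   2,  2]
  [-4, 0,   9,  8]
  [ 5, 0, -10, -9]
A Jordan chain for λ = 1 of length 2:
v_1 = (2, -1, -4, 5)ᵀ
v_2 = (1, 0, 0, 0)ᵀ

Let N = A − (1)·I. We want v_2 with N^2 v_2 = 0 but N^1 v_2 ≠ 0; then v_{j-1} := N · v_j for j = 2, …, 2.

Pick v_2 = (1, 0, 0, 0)ᵀ.
Then v_1 = N · v_2 = (2, -1, -4, 5)ᵀ.

Sanity check: (A − (1)·I) v_1 = (0, 0, 0, 0)ᵀ = 0. ✓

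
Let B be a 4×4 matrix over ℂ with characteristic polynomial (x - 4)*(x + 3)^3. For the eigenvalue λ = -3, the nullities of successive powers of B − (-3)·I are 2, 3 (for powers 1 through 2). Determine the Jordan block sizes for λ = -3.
Block sizes for λ = -3: [2, 1]

From the dimensions of kernels of powers, the number of Jordan blocks of size at least j is d_j − d_{j−1} where d_j = dim ker(N^j) (with d_0 = 0). Computing the differences gives [2, 1].
The number of blocks of size exactly k is (#blocks of size ≥ k) − (#blocks of size ≥ k + 1), so the partition is: 1 block(s) of size 1, 1 block(s) of size 2.
In nonincreasing order the block sizes are [2, 1].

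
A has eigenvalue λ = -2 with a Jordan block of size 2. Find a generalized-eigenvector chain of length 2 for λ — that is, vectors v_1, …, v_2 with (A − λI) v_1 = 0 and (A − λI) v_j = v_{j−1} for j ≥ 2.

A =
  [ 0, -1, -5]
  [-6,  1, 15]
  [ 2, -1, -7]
A Jordan chain for λ = -2 of length 2:
v_1 = (2, -6, 2)ᵀ
v_2 = (1, 0, 0)ᵀ

Let N = A − (-2)·I. We want v_2 with N^2 v_2 = 0 but N^1 v_2 ≠ 0; then v_{j-1} := N · v_j for j = 2, …, 2.

Pick v_2 = (1, 0, 0)ᵀ.
Then v_1 = N · v_2 = (2, -6, 2)ᵀ.

Sanity check: (A − (-2)·I) v_1 = (0, 0, 0)ᵀ = 0. ✓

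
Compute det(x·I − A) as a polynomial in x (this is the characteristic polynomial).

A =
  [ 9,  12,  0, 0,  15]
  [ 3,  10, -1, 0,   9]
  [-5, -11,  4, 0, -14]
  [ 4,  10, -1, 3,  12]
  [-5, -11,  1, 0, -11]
x^5 - 15*x^4 + 90*x^3 - 270*x^2 + 405*x - 243

Expanding det(x·I − A) (e.g. by cofactor expansion or by noting that A is similar to its Jordan form J, which has the same characteristic polynomial as A) gives
  χ_A(x) = x^5 - 15*x^4 + 90*x^3 - 270*x^2 + 405*x - 243
which factors as (x - 3)^5. The eigenvalues (with algebraic multiplicities) are λ = 3 with multiplicity 5.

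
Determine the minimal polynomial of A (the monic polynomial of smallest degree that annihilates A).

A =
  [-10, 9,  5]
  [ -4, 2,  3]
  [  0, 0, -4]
x^3 + 12*x^2 + 48*x + 64

The characteristic polynomial is χ_A(x) = (x + 4)^3, so the eigenvalues are known. The minimal polynomial is
  m_A(x) = Π_λ (x − λ)^{k_λ}
where k_λ is the size of the *largest* Jordan block for λ (equivalently, the smallest k with (A − λI)^k v = 0 for every generalised eigenvector v of λ).

  λ = -4: largest Jordan block has size 3, contributing (x + 4)^3

So m_A(x) = (x + 4)^3 = x^3 + 12*x^2 + 48*x + 64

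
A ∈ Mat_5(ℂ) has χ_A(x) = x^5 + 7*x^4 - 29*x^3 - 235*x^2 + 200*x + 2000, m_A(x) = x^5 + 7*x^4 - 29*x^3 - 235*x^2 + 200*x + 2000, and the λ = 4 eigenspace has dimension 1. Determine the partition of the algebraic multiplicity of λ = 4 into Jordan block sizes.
Block sizes for λ = 4: [2]

Step 1 — from the characteristic polynomial, algebraic multiplicity of λ = 4 is 2. From dim ker(A − (4)·I) = 1, there are exactly 1 Jordan blocks for λ = 4.
Step 2 — from the minimal polynomial, the factor (x − 4)^2 tells us the largest block for λ = 4 has size 2.
Step 3 — with total size 2, 1 blocks, and largest block 2, the block sizes (in nonincreasing order) are [2].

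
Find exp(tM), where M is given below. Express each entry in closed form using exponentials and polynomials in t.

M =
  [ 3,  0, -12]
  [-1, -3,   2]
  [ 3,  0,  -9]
e^{tM} =
  [6*t*exp(-3*t) + exp(-3*t), 0, -12*t*exp(-3*t)]
  [-t*exp(-3*t), exp(-3*t), 2*t*exp(-3*t)]
  [3*t*exp(-3*t), 0, -6*t*exp(-3*t) + exp(-3*t)]

Strategy: write M = P · J · P⁻¹ where J is a Jordan canonical form, so e^{tM} = P · e^{tJ} · P⁻¹, and e^{tJ} can be computed block-by-block.

M has Jordan form
J =
  [-3,  1,  0]
  [ 0, -3,  0]
  [ 0,  0, -3]
(up to reordering of blocks).

Per-block formulas:
  For a 2×2 Jordan block J_2(-3): exp(t · J_2(-3)) = e^(-3t)·(I + t·N), where N is the 2×2 nilpotent shift.
  For a 1×1 block at λ = -3: exp(t · [-3]) = [e^(-3t)].

After assembling e^{tJ} and conjugating by P, we get:

e^{tM} =
  [6*t*exp(-3*t) + exp(-3*t), 0, -12*t*exp(-3*t)]
  [-t*exp(-3*t), exp(-3*t), 2*t*exp(-3*t)]
  [3*t*exp(-3*t), 0, -6*t*exp(-3*t) + exp(-3*t)]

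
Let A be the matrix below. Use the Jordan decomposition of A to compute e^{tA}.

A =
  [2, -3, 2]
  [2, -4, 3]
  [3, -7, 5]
e^{tA} =
  [t^2*exp(t)/2 + t*exp(t) + exp(t), -t^2*exp(t) - 3*t*exp(t), t^2*exp(t)/2 + 2*t*exp(t)]
  [t^2*exp(t)/2 + 2*t*exp(t), -t^2*exp(t) - 5*t*exp(t) + exp(t), t^2*exp(t)/2 + 3*t*exp(t)]
  [t^2*exp(t)/2 + 3*t*exp(t), -t^2*exp(t) - 7*t*exp(t), t^2*exp(t)/2 + 4*t*exp(t) + exp(t)]

Strategy: write A = P · J · P⁻¹ where J is a Jordan canonical form, so e^{tA} = P · e^{tJ} · P⁻¹, and e^{tJ} can be computed block-by-block.

A has Jordan form
J =
  [1, 1, 0]
  [0, 1, 1]
  [0, 0, 1]
(up to reordering of blocks).

Per-block formulas:
  For a 3×3 Jordan block J_3(1): exp(t · J_3(1)) = e^(1t)·(I + t·N + (t^2/2)·N^2), where N is the 3×3 nilpotent shift.

After assembling e^{tJ} and conjugating by P, we get:

e^{tA} =
  [t^2*exp(t)/2 + t*exp(t) + exp(t), -t^2*exp(t) - 3*t*exp(t), t^2*exp(t)/2 + 2*t*exp(t)]
  [t^2*exp(t)/2 + 2*t*exp(t), -t^2*exp(t) - 5*t*exp(t) + exp(t), t^2*exp(t)/2 + 3*t*exp(t)]
  [t^2*exp(t)/2 + 3*t*exp(t), -t^2*exp(t) - 7*t*exp(t), t^2*exp(t)/2 + 4*t*exp(t) + exp(t)]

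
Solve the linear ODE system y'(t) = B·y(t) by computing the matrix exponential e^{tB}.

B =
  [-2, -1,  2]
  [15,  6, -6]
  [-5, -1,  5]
e^{tB} =
  [-5*t*exp(3*t) + exp(3*t), -t*exp(3*t), 2*t*exp(3*t)]
  [15*t*exp(3*t), 3*t*exp(3*t) + exp(3*t), -6*t*exp(3*t)]
  [-5*t*exp(3*t), -t*exp(3*t), 2*t*exp(3*t) + exp(3*t)]

Strategy: write B = P · J · P⁻¹ where J is a Jordan canonical form, so e^{tB} = P · e^{tJ} · P⁻¹, and e^{tJ} can be computed block-by-block.

B has Jordan form
J =
  [3, 1, 0]
  [0, 3, 0]
  [0, 0, 3]
(up to reordering of blocks).

Per-block formulas:
  For a 2×2 Jordan block J_2(3): exp(t · J_2(3)) = e^(3t)·(I + t·N), where N is the 2×2 nilpotent shift.
  For a 1×1 block at λ = 3: exp(t · [3]) = [e^(3t)].

After assembling e^{tJ} and conjugating by P, we get:

e^{tB} =
  [-5*t*exp(3*t) + exp(3*t), -t*exp(3*t), 2*t*exp(3*t)]
  [15*t*exp(3*t), 3*t*exp(3*t) + exp(3*t), -6*t*exp(3*t)]
  [-5*t*exp(3*t), -t*exp(3*t), 2*t*exp(3*t) + exp(3*t)]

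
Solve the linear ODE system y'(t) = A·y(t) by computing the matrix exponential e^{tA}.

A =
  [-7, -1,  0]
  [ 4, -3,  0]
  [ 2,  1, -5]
e^{tA} =
  [-2*t*exp(-5*t) + exp(-5*t), -t*exp(-5*t), 0]
  [4*t*exp(-5*t), 2*t*exp(-5*t) + exp(-5*t), 0]
  [2*t*exp(-5*t), t*exp(-5*t), exp(-5*t)]

Strategy: write A = P · J · P⁻¹ where J is a Jordan canonical form, so e^{tA} = P · e^{tJ} · P⁻¹, and e^{tJ} can be computed block-by-block.

A has Jordan form
J =
  [-5,  1,  0]
  [ 0, -5,  0]
  [ 0,  0, -5]
(up to reordering of blocks).

Per-block formulas:
  For a 1×1 block at λ = -5: exp(t · [-5]) = [e^(-5t)].
  For a 2×2 Jordan block J_2(-5): exp(t · J_2(-5)) = e^(-5t)·(I + t·N), where N is the 2×2 nilpotent shift.

After assembling e^{tJ} and conjugating by P, we get:

e^{tA} =
  [-2*t*exp(-5*t) + exp(-5*t), -t*exp(-5*t), 0]
  [4*t*exp(-5*t), 2*t*exp(-5*t) + exp(-5*t), 0]
  [2*t*exp(-5*t), t*exp(-5*t), exp(-5*t)]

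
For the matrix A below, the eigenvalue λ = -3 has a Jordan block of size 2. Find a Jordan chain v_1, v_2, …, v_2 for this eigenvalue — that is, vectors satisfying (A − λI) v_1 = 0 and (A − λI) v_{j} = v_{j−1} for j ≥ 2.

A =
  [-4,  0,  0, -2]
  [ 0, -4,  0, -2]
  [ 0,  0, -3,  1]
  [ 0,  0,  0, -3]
A Jordan chain for λ = -3 of length 2:
v_1 = (0, 0, -1, 0)ᵀ
v_2 = (2, 2, 0, -1)ᵀ

Let N = A − (-3)·I. We want v_2 with N^2 v_2 = 0 but N^1 v_2 ≠ 0; then v_{j-1} := N · v_j for j = 2, …, 2.

Pick v_2 = (2, 2, 0, -1)ᵀ.
Then v_1 = N · v_2 = (0, 0, -1, 0)ᵀ.

Sanity check: (A − (-3)·I) v_1 = (0, 0, 0, 0)ᵀ = 0. ✓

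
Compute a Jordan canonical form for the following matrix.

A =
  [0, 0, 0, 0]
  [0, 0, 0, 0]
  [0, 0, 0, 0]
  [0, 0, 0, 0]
J_1(0) ⊕ J_1(0) ⊕ J_1(0) ⊕ J_1(0)

The characteristic polynomial is
  det(x·I − A) = x^4

Eigenvalues and multiplicities (the geometric multiplicity of λ is n − rank(A − λI), which equals the number of Jordan blocks for λ):
  λ = 0: algebraic multiplicity = 4, geometric multiplicity = 4

Determining the block sizes for each eigenvalue:
  λ = 0: gm = am = 4, so every block has size 1 → block sizes [1, 1, 1, 1]

Assembling the blocks gives a Jordan form
J =
  [0, 0, 0, 0]
  [0, 0, 0, 0]
  [0, 0, 0, 0]
  [0, 0, 0, 0]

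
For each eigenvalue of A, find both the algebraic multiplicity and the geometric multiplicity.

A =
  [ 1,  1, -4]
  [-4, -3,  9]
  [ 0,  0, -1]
λ = -1: alg = 3, geom = 1

Step 1 — factor the characteristic polynomial to read off the algebraic multiplicities:
  χ_A(x) = (x + 1)^3

Step 2 — compute geometric multiplicities via the rank-nullity identity g(λ) = n − rank(A − λI):
  rank(A − (-1)·I) = 2, so dim ker(A − (-1)·I) = n − 2 = 1

Summary:
  λ = -1: algebraic multiplicity = 3, geometric multiplicity = 1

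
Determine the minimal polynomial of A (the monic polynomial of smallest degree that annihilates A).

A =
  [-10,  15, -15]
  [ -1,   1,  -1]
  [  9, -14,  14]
x^3 - 5*x^2

The characteristic polynomial is χ_A(x) = x^2*(x - 5), so the eigenvalues are known. The minimal polynomial is
  m_A(x) = Π_λ (x − λ)^{k_λ}
where k_λ is the size of the *largest* Jordan block for λ (equivalently, the smallest k with (A − λI)^k v = 0 for every generalised eigenvector v of λ).

  λ = 0: largest Jordan block has size 2, contributing (x − 0)^2
  λ = 5: largest Jordan block has size 1, contributing (x − 5)

So m_A(x) = x^2*(x - 5) = x^3 - 5*x^2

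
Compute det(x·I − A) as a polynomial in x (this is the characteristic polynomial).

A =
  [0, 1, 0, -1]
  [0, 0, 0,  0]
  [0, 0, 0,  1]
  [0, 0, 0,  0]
x^4

Expanding det(x·I − A) (e.g. by cofactor expansion or by noting that A is similar to its Jordan form J, which has the same characteristic polynomial as A) gives
  χ_A(x) = x^4
which factors as x^4. The eigenvalues (with algebraic multiplicities) are λ = 0 with multiplicity 4.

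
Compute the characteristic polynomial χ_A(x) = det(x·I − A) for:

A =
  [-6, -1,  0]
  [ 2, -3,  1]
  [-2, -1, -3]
x^3 + 12*x^2 + 48*x + 64

Expanding det(x·I − A) (e.g. by cofactor expansion or by noting that A is similar to its Jordan form J, which has the same characteristic polynomial as A) gives
  χ_A(x) = x^3 + 12*x^2 + 48*x + 64
which factors as (x + 4)^3. The eigenvalues (with algebraic multiplicities) are λ = -4 with multiplicity 3.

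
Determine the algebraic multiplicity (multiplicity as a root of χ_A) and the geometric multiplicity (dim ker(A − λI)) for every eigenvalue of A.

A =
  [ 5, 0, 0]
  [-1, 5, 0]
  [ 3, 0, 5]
λ = 5: alg = 3, geom = 2

Step 1 — factor the characteristic polynomial to read off the algebraic multiplicities:
  χ_A(x) = (x - 5)^3

Step 2 — compute geometric multiplicities via the rank-nullity identity g(λ) = n − rank(A − λI):
  rank(A − (5)·I) = 1, so dim ker(A − (5)·I) = n − 1 = 2

Summary:
  λ = 5: algebraic multiplicity = 3, geometric multiplicity = 2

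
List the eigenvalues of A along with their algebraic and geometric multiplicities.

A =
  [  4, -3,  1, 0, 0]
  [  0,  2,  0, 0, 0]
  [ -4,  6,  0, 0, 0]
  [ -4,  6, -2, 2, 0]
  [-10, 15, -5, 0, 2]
λ = 2: alg = 5, geom = 4

Step 1 — factor the characteristic polynomial to read off the algebraic multiplicities:
  χ_A(x) = (x - 2)^5

Step 2 — compute geometric multiplicities via the rank-nullity identity g(λ) = n − rank(A − λI):
  rank(A − (2)·I) = 1, so dim ker(A − (2)·I) = n − 1 = 4

Summary:
  λ = 2: algebraic multiplicity = 5, geometric multiplicity = 4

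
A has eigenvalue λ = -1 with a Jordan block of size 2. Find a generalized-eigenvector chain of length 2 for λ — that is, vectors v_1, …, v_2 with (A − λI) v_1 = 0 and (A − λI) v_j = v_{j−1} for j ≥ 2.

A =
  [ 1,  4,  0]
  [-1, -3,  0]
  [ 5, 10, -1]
A Jordan chain for λ = -1 of length 2:
v_1 = (2, -1, 5)ᵀ
v_2 = (1, 0, 0)ᵀ

Let N = A − (-1)·I. We want v_2 with N^2 v_2 = 0 but N^1 v_2 ≠ 0; then v_{j-1} := N · v_j for j = 2, …, 2.

Pick v_2 = (1, 0, 0)ᵀ.
Then v_1 = N · v_2 = (2, -1, 5)ᵀ.

Sanity check: (A − (-1)·I) v_1 = (0, 0, 0)ᵀ = 0. ✓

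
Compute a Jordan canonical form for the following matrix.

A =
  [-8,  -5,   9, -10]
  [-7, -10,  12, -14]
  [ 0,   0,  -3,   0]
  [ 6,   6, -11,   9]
J_3(-3) ⊕ J_1(-3)

The characteristic polynomial is
  det(x·I − A) = x^4 + 12*x^3 + 54*x^2 + 108*x + 81 = (x + 3)^4

Eigenvalues and multiplicities (the geometric multiplicity of λ is n − rank(A − λI), which equals the number of Jordan blocks for λ):
  λ = -3: algebraic multiplicity = 4, geometric multiplicity = 2

Determining the block sizes for each eigenvalue:
  λ = -3: with am = 4 and gm = 2, the partition is not yet determined (e.g. several partitions of 4 into 2 parts exist). Let N = A − (-3)·I. Computing rank(N^1) = 2, rank(N^2) = 1, rank(N^3) = 0; the number of blocks of size ≥ j is rank(N^{j−1}) − rank(N^j), giving [2, 1, 1]. So we have 1 block(s) of size 3, 1 block(s) of size 1 → block sizes [3, 1]

Assembling the blocks gives a Jordan form
J =
  [-3,  1,  0,  0]
  [ 0, -3,  1,  0]
  [ 0,  0, -3,  0]
  [ 0,  0,  0, -3]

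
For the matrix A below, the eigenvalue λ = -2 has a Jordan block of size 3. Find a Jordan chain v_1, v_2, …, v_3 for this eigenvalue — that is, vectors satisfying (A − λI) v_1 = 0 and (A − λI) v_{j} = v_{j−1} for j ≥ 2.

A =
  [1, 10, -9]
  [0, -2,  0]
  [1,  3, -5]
A Jordan chain for λ = -2 of length 3:
v_1 = (3, 0, 1)ᵀ
v_2 = (10, 0, 3)ᵀ
v_3 = (0, 1, 0)ᵀ

Let N = A − (-2)·I. We want v_3 with N^3 v_3 = 0 but N^2 v_3 ≠ 0; then v_{j-1} := N · v_j for j = 3, …, 2.

Pick v_3 = (0, 1, 0)ᵀ.
Then v_2 = N · v_3 = (10, 0, 3)ᵀ.
Then v_1 = N · v_2 = (3, 0, 1)ᵀ.

Sanity check: (A − (-2)·I) v_1 = (0, 0, 0)ᵀ = 0. ✓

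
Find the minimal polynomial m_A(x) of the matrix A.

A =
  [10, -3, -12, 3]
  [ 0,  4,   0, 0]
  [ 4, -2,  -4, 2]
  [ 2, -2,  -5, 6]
x^3 - 12*x^2 + 48*x - 64

The characteristic polynomial is χ_A(x) = (x - 4)^4, so the eigenvalues are known. The minimal polynomial is
  m_A(x) = Π_λ (x − λ)^{k_λ}
where k_λ is the size of the *largest* Jordan block for λ (equivalently, the smallest k with (A − λI)^k v = 0 for every generalised eigenvector v of λ).

  λ = 4: largest Jordan block has size 3, contributing (x − 4)^3

So m_A(x) = (x - 4)^3 = x^3 - 12*x^2 + 48*x - 64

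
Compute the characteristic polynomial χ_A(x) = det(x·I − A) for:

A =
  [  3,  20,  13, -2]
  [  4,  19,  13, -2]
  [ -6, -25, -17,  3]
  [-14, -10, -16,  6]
x^4 - 11*x^3 + 36*x^2 - 16*x - 64

Expanding det(x·I − A) (e.g. by cofactor expansion or by noting that A is similar to its Jordan form J, which has the same characteristic polynomial as A) gives
  χ_A(x) = x^4 - 11*x^3 + 36*x^2 - 16*x - 64
which factors as (x - 4)^3*(x + 1). The eigenvalues (with algebraic multiplicities) are λ = -1 with multiplicity 1, λ = 4 with multiplicity 3.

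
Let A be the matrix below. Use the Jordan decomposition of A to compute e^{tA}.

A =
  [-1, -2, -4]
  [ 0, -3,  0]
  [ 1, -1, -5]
e^{tA} =
  [2*t*exp(-3*t) + exp(-3*t), -2*t*exp(-3*t), -4*t*exp(-3*t)]
  [0, exp(-3*t), 0]
  [t*exp(-3*t), -t*exp(-3*t), -2*t*exp(-3*t) + exp(-3*t)]

Strategy: write A = P · J · P⁻¹ where J is a Jordan canonical form, so e^{tA} = P · e^{tJ} · P⁻¹, and e^{tJ} can be computed block-by-block.

A has Jordan form
J =
  [-3,  1,  0]
  [ 0, -3,  0]
  [ 0,  0, -3]
(up to reordering of blocks).

Per-block formulas:
  For a 1×1 block at λ = -3: exp(t · [-3]) = [e^(-3t)].
  For a 2×2 Jordan block J_2(-3): exp(t · J_2(-3)) = e^(-3t)·(I + t·N), where N is the 2×2 nilpotent shift.

After assembling e^{tJ} and conjugating by P, we get:

e^{tA} =
  [2*t*exp(-3*t) + exp(-3*t), -2*t*exp(-3*t), -4*t*exp(-3*t)]
  [0, exp(-3*t), 0]
  [t*exp(-3*t), -t*exp(-3*t), -2*t*exp(-3*t) + exp(-3*t)]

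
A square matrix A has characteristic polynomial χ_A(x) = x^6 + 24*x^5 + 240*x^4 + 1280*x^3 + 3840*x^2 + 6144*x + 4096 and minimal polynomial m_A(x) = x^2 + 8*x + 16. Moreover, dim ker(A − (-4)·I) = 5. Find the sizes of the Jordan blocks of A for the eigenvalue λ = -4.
Block sizes for λ = -4: [2, 1, 1, 1, 1]

Step 1 — from the characteristic polynomial, algebraic multiplicity of λ = -4 is 6. From dim ker(A − (-4)·I) = 5, there are exactly 5 Jordan blocks for λ = -4.
Step 2 — from the minimal polynomial, the factor (x + 4)^2 tells us the largest block for λ = -4 has size 2.
Step 3 — with total size 6, 5 blocks, and largest block 2, the block sizes (in nonincreasing order) are [2, 1, 1, 1, 1].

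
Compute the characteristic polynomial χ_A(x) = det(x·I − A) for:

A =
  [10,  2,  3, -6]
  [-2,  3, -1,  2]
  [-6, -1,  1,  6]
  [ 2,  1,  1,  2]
x^4 - 16*x^3 + 96*x^2 - 256*x + 256

Expanding det(x·I − A) (e.g. by cofactor expansion or by noting that A is similar to its Jordan form J, which has the same characteristic polynomial as A) gives
  χ_A(x) = x^4 - 16*x^3 + 96*x^2 - 256*x + 256
which factors as (x - 4)^4. The eigenvalues (with algebraic multiplicities) are λ = 4 with multiplicity 4.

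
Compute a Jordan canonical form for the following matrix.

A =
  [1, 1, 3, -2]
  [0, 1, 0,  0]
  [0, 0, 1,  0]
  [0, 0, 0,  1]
J_2(1) ⊕ J_1(1) ⊕ J_1(1)

The characteristic polynomial is
  det(x·I − A) = x^4 - 4*x^3 + 6*x^2 - 4*x + 1 = (x - 1)^4

Eigenvalues and multiplicities (the geometric multiplicity of λ is n − rank(A − λI), which equals the number of Jordan blocks for λ):
  λ = 1: algebraic multiplicity = 4, geometric multiplicity = 3

Determining the block sizes for each eigenvalue:
  λ = 1: 3 blocks summing to 4 forces exactly one block of size 2 and the rest size 1 → block sizes [2, 1, 1]

Assembling the blocks gives a Jordan form
J =
  [1, 1, 0, 0]
  [0, 1, 0, 0]
  [0, 0, 1, 0]
  [0, 0, 0, 1]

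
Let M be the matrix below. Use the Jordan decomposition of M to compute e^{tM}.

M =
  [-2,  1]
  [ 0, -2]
e^{tM} =
  [exp(-2*t), t*exp(-2*t)]
  [0, exp(-2*t)]

Strategy: write M = P · J · P⁻¹ where J is a Jordan canonical form, so e^{tM} = P · e^{tJ} · P⁻¹, and e^{tJ} can be computed block-by-block.

M has Jordan form
J =
  [-2,  1]
  [ 0, -2]
(up to reordering of blocks).

Per-block formulas:
  For a 2×2 Jordan block J_2(-2): exp(t · J_2(-2)) = e^(-2t)·(I + t·N), where N is the 2×2 nilpotent shift.

After assembling e^{tJ} and conjugating by P, we get:

e^{tM} =
  [exp(-2*t), t*exp(-2*t)]
  [0, exp(-2*t)]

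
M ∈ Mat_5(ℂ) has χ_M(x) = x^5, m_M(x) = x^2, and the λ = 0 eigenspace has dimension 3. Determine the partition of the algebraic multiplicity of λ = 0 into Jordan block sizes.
Block sizes for λ = 0: [2, 2, 1]

Step 1 — from the characteristic polynomial, algebraic multiplicity of λ = 0 is 5. From dim ker(M − (0)·I) = 3, there are exactly 3 Jordan blocks for λ = 0.
Step 2 — from the minimal polynomial, the factor (x − 0)^2 tells us the largest block for λ = 0 has size 2.
Step 3 — with total size 5, 3 blocks, and largest block 2, the block sizes (in nonincreasing order) are [2, 2, 1].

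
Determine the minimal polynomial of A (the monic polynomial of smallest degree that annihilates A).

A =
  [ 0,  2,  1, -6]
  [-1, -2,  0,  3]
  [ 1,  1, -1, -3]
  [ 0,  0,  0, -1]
x^3 + 3*x^2 + 3*x + 1

The characteristic polynomial is χ_A(x) = (x + 1)^4, so the eigenvalues are known. The minimal polynomial is
  m_A(x) = Π_λ (x − λ)^{k_λ}
where k_λ is the size of the *largest* Jordan block for λ (equivalently, the smallest k with (A − λI)^k v = 0 for every generalised eigenvector v of λ).

  λ = -1: largest Jordan block has size 3, contributing (x + 1)^3

So m_A(x) = (x + 1)^3 = x^3 + 3*x^2 + 3*x + 1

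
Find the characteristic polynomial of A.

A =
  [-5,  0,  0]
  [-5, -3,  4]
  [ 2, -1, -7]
x^3 + 15*x^2 + 75*x + 125

Expanding det(x·I − A) (e.g. by cofactor expansion or by noting that A is similar to its Jordan form J, which has the same characteristic polynomial as A) gives
  χ_A(x) = x^3 + 15*x^2 + 75*x + 125
which factors as (x + 5)^3. The eigenvalues (with algebraic multiplicities) are λ = -5 with multiplicity 3.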